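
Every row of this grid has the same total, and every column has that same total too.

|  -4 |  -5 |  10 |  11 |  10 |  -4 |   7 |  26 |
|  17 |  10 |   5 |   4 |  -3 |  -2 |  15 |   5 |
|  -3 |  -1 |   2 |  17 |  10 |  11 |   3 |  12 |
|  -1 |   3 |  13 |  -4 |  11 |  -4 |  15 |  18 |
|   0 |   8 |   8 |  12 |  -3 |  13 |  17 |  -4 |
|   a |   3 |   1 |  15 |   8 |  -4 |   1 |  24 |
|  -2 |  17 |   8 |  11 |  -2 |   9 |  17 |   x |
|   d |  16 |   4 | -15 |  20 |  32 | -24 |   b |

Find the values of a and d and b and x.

a = 3, d = 41, b = -23, x = -7

Rows 1 and 2 both sum to 51, so that's the common total.
Row 7 has -2 + 17 + 8 + 11 − 2 + 9 + 17 = 58; the blank must be 51 − 58 = -7.
Row 6 has 3 + 1 + 15 + 8 − 4 + 1 + 24 = 48; the blank must be 51 − 48 = 3.
Column 1 has -4 + 17 − 3 − 1 + 0 + 3 − 2 = 10; the blank must be 51 − 10 = 41.
Row 8 has 41 + 16 + 4 − 15 + 20 + 32 − 24 = 74; the blank must be 51 − 74 = -23.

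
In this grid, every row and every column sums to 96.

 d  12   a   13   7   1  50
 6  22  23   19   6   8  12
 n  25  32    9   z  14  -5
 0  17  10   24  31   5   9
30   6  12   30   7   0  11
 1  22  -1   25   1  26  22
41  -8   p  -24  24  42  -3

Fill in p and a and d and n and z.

The known cells in row 7 total 72, leaving 96 − 72 = 24 for the blank.
The known cells in column 5 total 76, leaving 96 − 76 = 20 for the blank.
The known cells in row 3 total 95, leaving 96 − 95 = 1 for the blank.
The known cells in column 1 total 79, leaving 96 − 79 = 17 for the blank.
The known cells in row 1 total 100, leaving 96 − 100 = -4 for the blank.

p = 24, a = -4, d = 17, n = 1, z = 20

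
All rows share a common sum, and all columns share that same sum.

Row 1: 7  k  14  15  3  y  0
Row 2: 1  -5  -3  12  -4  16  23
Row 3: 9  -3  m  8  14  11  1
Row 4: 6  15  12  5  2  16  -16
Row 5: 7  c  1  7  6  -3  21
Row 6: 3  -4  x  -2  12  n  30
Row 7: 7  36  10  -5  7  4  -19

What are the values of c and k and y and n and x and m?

c = 1, k = 0, y = 1, n = -5, x = 6, m = 0

Rows 2 and 4 both sum to 40, so that's the common total.
The known cells in row 3 total 40, leaving 40 − 40 = 0 for the blank.
The known cells in row 5 total 39, leaving 40 − 39 = 1 for the blank.
The known cells in column 2 total 40, leaving 40 − 40 = 0 for the blank.
The known cells in row 1 total 39, leaving 40 − 39 = 1 for the blank.
The known cells in column 6 total 45, leaving 40 − 45 = -5 for the blank.
The known cells in row 6 total 34, leaving 40 − 34 = 6 for the blank.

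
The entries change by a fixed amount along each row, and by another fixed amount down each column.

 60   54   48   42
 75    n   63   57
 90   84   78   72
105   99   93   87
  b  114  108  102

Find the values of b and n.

b = 120, n = 69

Along each row the entries change by -6 per step; down each column they change by 15.
Row 5: from 114 at column 2, stepping by -6 to column 1 gives 120.
Row 2: from 75 at column 1, stepping by -6 to column 2 gives 69.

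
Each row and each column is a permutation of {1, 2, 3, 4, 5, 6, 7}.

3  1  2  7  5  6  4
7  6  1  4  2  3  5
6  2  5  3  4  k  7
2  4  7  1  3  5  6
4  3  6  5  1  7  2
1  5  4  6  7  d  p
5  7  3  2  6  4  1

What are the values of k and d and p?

For row 3, column 6: row 3 already has {2, 3, 4, 5, 6, 7}; that leaves 1.
For row 6, column 7: column 7 already has {1, 2, 4, 5, 6, 7}; that leaves 3.
At (row 6, col 6): row 6 already has {1, 3, 4, 5, 6, 7}, so the value is 2.

k = 1, d = 2, p = 3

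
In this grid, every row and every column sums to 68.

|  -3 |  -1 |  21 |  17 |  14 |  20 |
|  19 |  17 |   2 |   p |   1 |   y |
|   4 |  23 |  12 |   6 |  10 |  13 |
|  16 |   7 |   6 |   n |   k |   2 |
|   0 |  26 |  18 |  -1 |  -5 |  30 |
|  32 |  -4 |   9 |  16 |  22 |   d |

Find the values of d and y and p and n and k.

d = -7, y = 10, p = 19, n = 11, k = 26

Row 6 has 32 − 4 + 9 + 16 + 22 = 75; the blank must be 68 − 75 = -7.
Column 5 has 14 + 1 + 10 − 5 + 22 = 42; the blank must be 68 − 42 = 26.
Column 6 has 20 + 13 + 2 + 30 − 7 = 58; the blank must be 68 − 58 = 10.
Row 4 has 16 + 7 + 6 + 26 + 2 = 57; the blank must be 68 − 57 = 11.
Row 2 has 19 + 17 + 2 + 1 + 10 = 49; the blank must be 68 − 49 = 19.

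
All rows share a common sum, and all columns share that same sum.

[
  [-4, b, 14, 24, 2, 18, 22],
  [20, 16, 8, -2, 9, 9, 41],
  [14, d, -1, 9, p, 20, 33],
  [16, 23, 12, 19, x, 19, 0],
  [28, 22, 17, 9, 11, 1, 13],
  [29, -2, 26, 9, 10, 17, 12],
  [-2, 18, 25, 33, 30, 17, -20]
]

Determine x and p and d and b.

x = 12, p = 27, d = -1, b = 25

Rows 2 and 5 both sum to 101, so that's the common total.
The known cells in row 1 total 76, leaving 101 − 76 = 25 for the blank.
The known cells in column 2 total 102, leaving 101 − 102 = -1 for the blank.
The known cells in row 3 total 74, leaving 101 − 74 = 27 for the blank.
The known cells in row 4 total 89, leaving 101 − 89 = 12 for the blank.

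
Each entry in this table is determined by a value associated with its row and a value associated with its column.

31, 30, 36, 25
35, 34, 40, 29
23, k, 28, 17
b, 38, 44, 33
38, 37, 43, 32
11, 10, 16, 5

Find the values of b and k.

The difference between any two rows is the same in every column — this is an addition table with the headers hidden.
Row 4 minus row 1 is 33 − 25 = 8, so its entry in column 1 is 31 + 8 = 39.
Row 3 minus row 1 is 17 − 25 = -8, so its entry in column 2 is 30 + (-8) = 22.

b = 39, k = 22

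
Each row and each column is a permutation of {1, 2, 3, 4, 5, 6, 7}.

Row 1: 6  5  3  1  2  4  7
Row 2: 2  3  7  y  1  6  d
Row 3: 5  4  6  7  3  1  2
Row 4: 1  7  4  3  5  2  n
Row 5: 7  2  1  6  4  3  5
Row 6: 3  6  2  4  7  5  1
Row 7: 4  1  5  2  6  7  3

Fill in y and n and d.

Cell (2,4): column 4 already has {1, 2, 3, 4, 6, 7} → 5.
For row 2, column 7: row 2 already has {1, 2, 3, 5, 6, 7}; that leaves 4.
Cell (4,7): row 4 already has {1, 2, 3, 4, 5, 7} → 6.

y = 5, n = 6, d = 4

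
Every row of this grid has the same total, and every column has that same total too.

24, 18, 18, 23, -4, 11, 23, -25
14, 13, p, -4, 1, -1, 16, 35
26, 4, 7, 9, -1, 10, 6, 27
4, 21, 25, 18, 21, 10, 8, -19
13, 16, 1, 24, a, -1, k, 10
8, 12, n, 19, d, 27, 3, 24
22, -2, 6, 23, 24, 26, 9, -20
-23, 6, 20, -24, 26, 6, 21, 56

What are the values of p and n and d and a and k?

Rows 1 and 3 both sum to 88, so that's the common total.
Row 2 has 14 + 13 − 4 + 1 − 1 + 16 + 35 = 74; the blank must be 88 − 74 = 14.
Column 7 has 23 + 16 + 6 + 8 + 3 + 9 + 21 = 86; the blank must be 88 − 86 = 2.
Row 5 has 13 + 16 + 1 + 24 − 1 + 2 + 10 = 65; the blank must be 88 − 65 = 23.
Column 5 has -4 + 1 − 1 + 21 + 23 + 24 + 26 = 90; the blank must be 88 − 90 = -2.
Row 6 has 8 + 12 + 19 − 2 + 27 + 3 + 24 = 91; the blank must be 88 − 91 = -3.

p = 14, n = -3, d = -2, a = 23, k = 2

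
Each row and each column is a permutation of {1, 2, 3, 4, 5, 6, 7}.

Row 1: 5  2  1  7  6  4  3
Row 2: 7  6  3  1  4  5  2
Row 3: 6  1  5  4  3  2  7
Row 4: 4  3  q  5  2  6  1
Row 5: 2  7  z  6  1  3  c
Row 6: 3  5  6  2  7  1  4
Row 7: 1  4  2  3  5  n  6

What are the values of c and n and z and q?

c = 5, n = 7, z = 4, q = 7

Cell (4,3): row 4 already has {1, 2, 3, 4, 5, 6} → 7.
For row 5, column 7: column 7 already has {1, 2, 3, 4, 6, 7}; that leaves 5.
For row 7, column 6: row 7 already has {1, 2, 3, 4, 5, 6}; that leaves 7.
At (row 5, col 3): row 5 already has {1, 2, 3, 5, 6, 7}, so the value is 4.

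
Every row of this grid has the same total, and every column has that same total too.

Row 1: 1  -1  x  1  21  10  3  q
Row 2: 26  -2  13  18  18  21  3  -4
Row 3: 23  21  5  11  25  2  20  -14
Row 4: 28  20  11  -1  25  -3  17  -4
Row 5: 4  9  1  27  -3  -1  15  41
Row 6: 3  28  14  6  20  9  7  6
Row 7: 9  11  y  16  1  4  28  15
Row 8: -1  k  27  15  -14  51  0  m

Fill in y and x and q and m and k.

Rows 2 and 3 both sum to 93, so that's the common total.
The known cells in row 7 total 84, leaving 93 − 84 = 9 for the blank.
The known cells in column 2 total 86, leaving 93 − 86 = 7 for the blank.
The known cells in row 8 total 85, leaving 93 − 85 = 8 for the blank.
The known cells in column 8 total 48, leaving 93 − 48 = 45 for the blank.
The known cells in row 1 total 80, leaving 93 − 80 = 13 for the blank.

y = 9, x = 13, q = 45, m = 8, k = 7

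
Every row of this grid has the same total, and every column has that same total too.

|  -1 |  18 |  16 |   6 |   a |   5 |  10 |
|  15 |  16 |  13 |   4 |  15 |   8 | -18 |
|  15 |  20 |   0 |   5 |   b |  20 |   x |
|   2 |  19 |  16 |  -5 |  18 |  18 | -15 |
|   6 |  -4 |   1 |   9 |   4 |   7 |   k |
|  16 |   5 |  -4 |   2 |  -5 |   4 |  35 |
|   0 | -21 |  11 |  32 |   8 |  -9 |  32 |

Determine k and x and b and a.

k = 30, x = -21, b = 14, a = -1

Rows 2 and 4 both sum to 53, so that's the common total.
Row 5 has 6 − 4 + 1 + 9 + 4 + 7 = 23; the blank must be 53 − 23 = 30.
Column 7 has 10 − 18 − 15 + 30 + 35 + 32 = 74; the blank must be 53 − 74 = -21.
Row 3 has 15 + 20 + 0 + 5 + 20 − 21 = 39; the blank must be 53 − 39 = 14.
Row 1 has -1 + 18 + 16 + 6 + 5 + 10 = 54; the blank must be 53 − 54 = -1.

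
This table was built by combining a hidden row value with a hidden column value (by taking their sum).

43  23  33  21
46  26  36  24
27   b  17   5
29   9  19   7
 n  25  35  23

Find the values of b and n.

b = 7, n = 45

The difference between any two rows is the same in every column — this is an addition table with the headers hidden.
Row 3 minus row 1 is 5 − 21 = -16, so its entry in column 2 is 23 + (-16) = 7.
Row 5 minus row 1 is 23 − 21 = 2, so its entry in column 1 is 43 + 2 = 45.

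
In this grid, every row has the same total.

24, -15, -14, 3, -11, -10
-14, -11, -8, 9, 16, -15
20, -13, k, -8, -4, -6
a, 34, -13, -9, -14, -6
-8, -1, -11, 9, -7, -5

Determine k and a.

k = -12, a = -15

Rows 1 and 5 both add up to -23, so every row sums to -23.
Row 3: 20 − 13 − 8 − 4 − 6 = -11, so the missing entry is -23 − (-11) = -12.
Row 4: 34 − 13 − 9 − 14 − 6 = -8, so the missing entry is -23 − (-8) = -15.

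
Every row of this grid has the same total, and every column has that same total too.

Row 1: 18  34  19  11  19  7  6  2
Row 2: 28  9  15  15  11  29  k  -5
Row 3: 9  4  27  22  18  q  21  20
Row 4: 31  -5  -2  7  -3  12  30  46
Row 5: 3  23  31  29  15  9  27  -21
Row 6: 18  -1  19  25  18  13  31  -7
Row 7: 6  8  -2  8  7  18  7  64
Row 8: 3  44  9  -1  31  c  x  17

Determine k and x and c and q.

Rows 1 and 4 both sum to 116, so that's the common total.
The known cells in row 2 total 102, leaving 116 − 102 = 14 for the blank.
The known cells in column 7 total 136, leaving 116 − 136 = -20 for the blank.
The known cells in row 8 total 83, leaving 116 − 83 = 33 for the blank.
The known cells in row 3 total 121, leaving 116 − 121 = -5 for the blank.

k = 14, x = -20, c = 33, q = -5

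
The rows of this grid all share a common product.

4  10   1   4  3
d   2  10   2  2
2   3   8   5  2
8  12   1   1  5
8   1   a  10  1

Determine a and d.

a = 6, d = 6

Rows 1 and 4 each multiply to 480, so every row has product 480.
Row 5: 8×1×10×1 = 80, so the missing entry is 480 ÷ 80 = 6.
Row 2: 2×10×2×2 = 80, so the missing entry is 480 ÷ 80 = 6.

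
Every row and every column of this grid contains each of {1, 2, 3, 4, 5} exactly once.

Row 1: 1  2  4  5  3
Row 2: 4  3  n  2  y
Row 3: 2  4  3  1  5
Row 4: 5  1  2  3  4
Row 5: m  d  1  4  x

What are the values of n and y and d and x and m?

n = 5, y = 1, d = 5, x = 2, m = 3

At (row 2, col 3): column 3 already has {1, 2, 3, 4}, so the value is 5.
For row 5, column 1: column 1 already has {1, 2, 4, 5}; that leaves 3.
Cell (2,5): row 2 already has {2, 3, 4, 5} → 1.
For row 5, column 5: column 5 already has {1, 3, 4, 5}; that leaves 2.
At (row 5, col 2): row 5 already has {1, 2, 3, 4}, so the value is 5.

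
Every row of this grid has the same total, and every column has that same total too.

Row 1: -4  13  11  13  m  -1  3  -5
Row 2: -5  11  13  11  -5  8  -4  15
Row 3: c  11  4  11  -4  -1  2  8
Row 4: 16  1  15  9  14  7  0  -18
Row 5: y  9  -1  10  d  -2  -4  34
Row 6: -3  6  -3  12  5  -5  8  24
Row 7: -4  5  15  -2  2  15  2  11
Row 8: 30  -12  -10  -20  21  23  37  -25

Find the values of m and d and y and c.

Rows 2 and 4 both sum to 44, so that's the common total.
Row 1 has -4 + 13 + 11 + 13 − 1 + 3 − 5 = 30; the blank must be 44 − 30 = 14.
Column 5 has 14 − 5 − 4 + 14 + 5 + 2 + 21 = 47; the blank must be 44 − 47 = -3.
Row 5 has 9 − 1 + 10 − 3 − 2 − 4 + 34 = 43; the blank must be 44 − 43 = 1.
Row 3 has 11 + 4 + 11 − 4 − 1 + 2 + 8 = 31; the blank must be 44 − 31 = 13.

m = 14, d = -3, y = 1, c = 13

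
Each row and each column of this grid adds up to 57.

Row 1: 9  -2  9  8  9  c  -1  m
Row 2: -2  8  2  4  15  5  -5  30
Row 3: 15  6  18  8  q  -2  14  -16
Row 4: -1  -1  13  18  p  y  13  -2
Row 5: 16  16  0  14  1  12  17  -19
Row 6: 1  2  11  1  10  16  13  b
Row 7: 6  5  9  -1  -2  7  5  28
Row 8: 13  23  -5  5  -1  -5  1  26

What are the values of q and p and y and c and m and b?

q = 14, p = 11, y = 6, c = 18, m = 7, b = 3

Row 3 has 15 + 6 + 18 + 8 − 2 + 14 − 16 = 43; the blank must be 57 − 43 = 14.
Column 5 has 9 + 15 + 14 + 1 + 10 − 2 − 1 = 46; the blank must be 57 − 46 = 11.
Row 6 has 1 + 2 + 11 + 1 + 10 + 16 + 13 = 54; the blank must be 57 − 54 = 3.
Column 8 has 30 − 16 − 2 − 19 + 3 + 28 + 26 = 50; the blank must be 57 − 50 = 7.
Row 1 has 9 − 2 + 9 + 8 + 9 − 1 + 7 = 39; the blank must be 57 − 39 = 18.
Row 4 has -1 − 1 + 13 + 18 + 11 + 13 − 2 = 51; the blank must be 57 − 51 = 6.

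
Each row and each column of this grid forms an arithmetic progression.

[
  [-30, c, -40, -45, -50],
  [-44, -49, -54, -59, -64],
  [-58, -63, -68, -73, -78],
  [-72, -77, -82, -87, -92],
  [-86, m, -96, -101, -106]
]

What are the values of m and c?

m = -91, c = -35

Along each row the entries change by -5 per step; down each column they change by -14.
Row 5: from -86 at column 1, stepping by -5 to column 2 gives -91.
Row 1: from -30 at column 1, stepping by -5 to column 2 gives -35.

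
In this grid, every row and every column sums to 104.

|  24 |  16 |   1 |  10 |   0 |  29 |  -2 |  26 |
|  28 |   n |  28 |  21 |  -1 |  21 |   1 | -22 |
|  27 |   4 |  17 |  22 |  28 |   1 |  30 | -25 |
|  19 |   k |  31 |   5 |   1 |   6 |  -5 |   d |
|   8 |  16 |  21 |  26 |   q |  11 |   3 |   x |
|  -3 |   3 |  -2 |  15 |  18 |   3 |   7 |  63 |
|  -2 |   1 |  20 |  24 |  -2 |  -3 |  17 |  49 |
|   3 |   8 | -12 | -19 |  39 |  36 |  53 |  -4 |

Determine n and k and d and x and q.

n = 28, k = 28, d = 19, x = -2, q = 21

Column 5 has 0 − 1 + 28 + 1 + 18 − 2 + 39 = 83; the blank must be 104 − 83 = 21.
Row 2 has 28 + 28 + 21 − 1 + 21 + 1 − 22 = 76; the blank must be 104 − 76 = 28.
Column 2 has 16 + 28 + 4 + 16 + 3 + 1 + 8 = 76; the blank must be 104 − 76 = 28.
Row 4 has 19 + 28 + 31 + 5 + 1 + 6 − 5 = 85; the blank must be 104 − 85 = 19.
Row 5 has 8 + 16 + 21 + 26 + 21 + 11 + 3 = 106; the blank must be 104 − 106 = -2.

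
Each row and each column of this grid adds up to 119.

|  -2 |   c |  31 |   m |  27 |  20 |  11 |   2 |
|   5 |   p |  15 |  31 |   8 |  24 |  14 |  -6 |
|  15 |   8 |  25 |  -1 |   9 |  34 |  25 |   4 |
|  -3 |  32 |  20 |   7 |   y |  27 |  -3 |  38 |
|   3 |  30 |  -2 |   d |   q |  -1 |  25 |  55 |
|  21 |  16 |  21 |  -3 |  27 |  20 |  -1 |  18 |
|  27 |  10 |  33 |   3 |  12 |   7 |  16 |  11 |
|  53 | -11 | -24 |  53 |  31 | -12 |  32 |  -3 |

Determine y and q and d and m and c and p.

Row 4: -3 + 32 + 20 + 7 + 27 − 3 + 38 = 118, so its missing entry is 119 − 118 = 1.
Column 5: 27 + 8 + 9 + 1 + 27 + 12 + 31 = 115, so its missing entry is 119 − 115 = 4.
Row 5: 3 + 30 − 2 + 4 − 1 + 25 + 55 = 114, so its missing entry is 119 − 114 = 5.
Row 2: 5 + 15 + 31 + 8 + 24 + 14 − 6 = 91, so its missing entry is 119 − 91 = 28.
Column 2: 28 + 8 + 32 + 30 + 16 + 10 − 11 = 113, so its missing entry is 119 − 113 = 6.
Row 1: -2 + 6 + 31 + 27 + 20 + 11 + 2 = 95, so its missing entry is 119 − 95 = 24.

y = 1, q = 4, d = 5, m = 24, c = 6, p = 28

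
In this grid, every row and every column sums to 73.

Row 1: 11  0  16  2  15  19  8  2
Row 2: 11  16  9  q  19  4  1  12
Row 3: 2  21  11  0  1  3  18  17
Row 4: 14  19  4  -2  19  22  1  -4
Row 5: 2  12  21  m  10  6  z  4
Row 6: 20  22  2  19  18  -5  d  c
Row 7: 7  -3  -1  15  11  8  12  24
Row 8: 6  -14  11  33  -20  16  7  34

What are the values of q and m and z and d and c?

Column 8: 2 + 12 + 17 − 4 + 4 + 24 + 34 = 89, so its missing entry is 73 − 89 = -16.
Row 6: 20 + 22 + 2 + 19 + 18 − 5 − 16 = 60, so its missing entry is 73 − 60 = 13.
Column 7: 8 + 1 + 18 + 1 + 13 + 12 + 7 = 60, so its missing entry is 73 − 60 = 13.
Row 5: 2 + 12 + 21 + 10 + 6 + 13 + 4 = 68, so its missing entry is 73 − 68 = 5.
Row 2: 11 + 16 + 9 + 19 + 4 + 1 + 12 = 72, so its missing entry is 73 − 72 = 1.

q = 1, m = 5, z = 13, d = 13, c = -16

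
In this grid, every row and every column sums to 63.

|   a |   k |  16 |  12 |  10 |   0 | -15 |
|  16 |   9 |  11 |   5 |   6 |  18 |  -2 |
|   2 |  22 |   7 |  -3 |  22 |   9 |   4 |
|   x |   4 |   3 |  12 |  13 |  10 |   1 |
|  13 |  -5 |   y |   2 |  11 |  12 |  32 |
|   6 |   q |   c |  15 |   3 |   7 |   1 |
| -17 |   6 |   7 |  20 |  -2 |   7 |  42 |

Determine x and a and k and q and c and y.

Row 5 has 13 − 5 + 2 + 11 + 12 + 32 = 65; the blank must be 63 − 65 = -2.
Row 4 has 4 + 3 + 12 + 13 + 10 + 1 = 43; the blank must be 63 − 43 = 20.
Column 1 has 16 + 2 + 20 + 13 + 6 − 17 = 40; the blank must be 63 − 40 = 23.
Row 1 has 23 + 16 + 12 + 10 + 0 − 15 = 46; the blank must be 63 − 46 = 17.
Column 2 has 17 + 9 + 22 + 4 − 5 + 6 = 53; the blank must be 63 − 53 = 10.
Row 6 has 6 + 10 + 15 + 3 + 7 + 1 = 42; the blank must be 63 − 42 = 21.

x = 20, a = 23, k = 17, q = 10, c = 21, y = -2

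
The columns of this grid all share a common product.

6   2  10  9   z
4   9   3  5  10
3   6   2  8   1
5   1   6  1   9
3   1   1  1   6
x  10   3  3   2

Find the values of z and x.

Columns 2 and 4 each multiply to 1080, so every column has product 1080.
Column 5: 10×1×9×6×2 = 1080, so the missing entry is 1080 ÷ 1080 = 1.
Column 1: 6×4×3×5×3 = 1080, so the missing entry is 1080 ÷ 1080 = 1.

z = 1, x = 1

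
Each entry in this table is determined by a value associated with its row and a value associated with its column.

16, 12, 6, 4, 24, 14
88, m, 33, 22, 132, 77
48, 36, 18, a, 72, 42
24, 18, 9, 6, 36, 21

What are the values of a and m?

a = 12, m = 66

Each row is a constant multiple of every other row — this is a multiplication table with the headers hidden.
Row 3 is 18/6 = 3/1 times row 1, so its entry in column 4 is 4 × 3/1 = 12.
Row 2 is 33/6 = 11/2 times row 1, so its entry in column 2 is 12 × 11/2 = 66.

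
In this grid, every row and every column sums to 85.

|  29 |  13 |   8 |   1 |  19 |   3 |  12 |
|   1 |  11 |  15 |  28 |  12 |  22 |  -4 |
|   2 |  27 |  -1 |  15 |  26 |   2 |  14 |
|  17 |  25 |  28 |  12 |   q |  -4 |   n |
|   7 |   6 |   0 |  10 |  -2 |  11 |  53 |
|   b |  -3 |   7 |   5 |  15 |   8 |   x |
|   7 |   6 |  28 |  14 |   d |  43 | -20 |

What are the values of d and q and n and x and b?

d = 7, q = 8, n = -1, x = 31, b = 22

Row 7 has 7 + 6 + 28 + 14 + 43 − 20 = 78; the blank must be 85 − 78 = 7.
Column 5 has 19 + 12 + 26 − 2 + 15 + 7 = 77; the blank must be 85 − 77 = 8.
Column 1 has 29 + 1 + 2 + 17 + 7 + 7 = 63; the blank must be 85 − 63 = 22.
Row 6 has 22 − 3 + 7 + 5 + 15 + 8 = 54; the blank must be 85 − 54 = 31.
Row 4 has 17 + 25 + 28 + 12 + 8 − 4 = 86; the blank must be 85 − 86 = -1.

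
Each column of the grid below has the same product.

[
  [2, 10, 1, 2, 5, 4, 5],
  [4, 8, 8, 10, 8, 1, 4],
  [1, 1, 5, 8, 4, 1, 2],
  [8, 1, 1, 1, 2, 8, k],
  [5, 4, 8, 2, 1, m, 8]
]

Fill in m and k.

m = 10, k = 1

Columns 1 and 5 each multiply to 320, so every column has product 320.
Column 6: 4×1×1×8 = 32, so the missing entry is 320 ÷ 32 = 10.
Column 7: 5×4×2×8 = 320, so the missing entry is 320 ÷ 320 = 1.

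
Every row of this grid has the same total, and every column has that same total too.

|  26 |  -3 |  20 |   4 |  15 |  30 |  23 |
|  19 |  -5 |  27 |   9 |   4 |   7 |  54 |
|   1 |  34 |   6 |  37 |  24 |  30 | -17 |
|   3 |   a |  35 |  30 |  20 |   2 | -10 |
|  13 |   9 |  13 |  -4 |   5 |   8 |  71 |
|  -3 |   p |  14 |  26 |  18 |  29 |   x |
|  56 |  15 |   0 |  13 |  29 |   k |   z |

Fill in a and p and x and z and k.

Rows 1 and 2 both sum to 115, so that's the common total.
Column 6: 30 + 7 + 30 + 2 + 8 + 29 = 106, so its missing entry is 115 − 106 = 9.
Row 4: 3 + 35 + 30 + 20 + 2 − 10 = 80, so its missing entry is 115 − 80 = 35.
Column 2: -3 − 5 + 34 + 35 + 9 + 15 = 85, so its missing entry is 115 − 85 = 30.
Row 6: -3 + 30 + 14 + 26 + 18 + 29 = 114, so its missing entry is 115 − 114 = 1.
Row 7: 56 + 15 + 0 + 13 + 29 + 9 = 122, so its missing entry is 115 − 122 = -7.

a = 35, p = 30, x = 1, z = -7, k = 9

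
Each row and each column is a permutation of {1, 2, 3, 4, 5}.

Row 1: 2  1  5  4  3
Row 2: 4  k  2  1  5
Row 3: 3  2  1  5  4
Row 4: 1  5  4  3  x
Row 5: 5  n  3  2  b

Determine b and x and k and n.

For row 2, column 2: row 2 already has {1, 2, 4, 5}; that leaves 3.
For row 5, column 2: column 2 already has {1, 2, 3, 5}; that leaves 4.
Cell (5,5): row 5 already has {2, 3, 4, 5} → 1.
For row 4, column 5: row 4 already has {1, 3, 4, 5}; that leaves 2.

b = 1, x = 2, k = 3, n = 4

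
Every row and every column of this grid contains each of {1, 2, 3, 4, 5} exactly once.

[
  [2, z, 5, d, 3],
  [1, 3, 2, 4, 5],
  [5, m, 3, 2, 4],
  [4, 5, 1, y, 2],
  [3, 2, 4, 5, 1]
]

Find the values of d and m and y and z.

For row 3, column 2: row 3 already has {2, 3, 4, 5}; that leaves 1.
For row 1, column 2: column 2 already has {1, 2, 3, 5}; that leaves 4.
At (row 1, col 4): row 1 already has {2, 3, 4, 5}, so the value is 1.
At (row 4, col 4): row 4 already has {1, 2, 4, 5}, so the value is 3.

d = 1, m = 1, y = 3, z = 4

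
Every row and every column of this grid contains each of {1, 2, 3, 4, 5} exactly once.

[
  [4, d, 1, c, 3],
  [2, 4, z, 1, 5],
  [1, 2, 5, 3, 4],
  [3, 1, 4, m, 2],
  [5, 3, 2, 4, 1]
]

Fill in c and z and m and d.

For row 1, column 2: column 2 already has {1, 2, 3, 4}; that leaves 5.
For row 2, column 3: row 2 already has {1, 2, 4, 5}; that leaves 3.
Cell (4,4): row 4 already has {1, 2, 3, 4} → 5.
At (row 1, col 4): row 1 already has {1, 3, 4, 5}, so the value is 2.

c = 2, z = 3, m = 5, d = 5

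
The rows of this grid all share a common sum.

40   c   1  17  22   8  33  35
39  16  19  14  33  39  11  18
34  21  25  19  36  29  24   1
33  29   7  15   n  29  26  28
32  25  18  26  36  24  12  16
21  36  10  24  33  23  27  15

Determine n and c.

Row 2 sums to 189 and so does row 3; that's the common total.
In row 4 the known cells total 167, leaving 189 − 167 = 22.
In row 1 the known cells total 156, leaving 189 − 156 = 33.

n = 22, c = 33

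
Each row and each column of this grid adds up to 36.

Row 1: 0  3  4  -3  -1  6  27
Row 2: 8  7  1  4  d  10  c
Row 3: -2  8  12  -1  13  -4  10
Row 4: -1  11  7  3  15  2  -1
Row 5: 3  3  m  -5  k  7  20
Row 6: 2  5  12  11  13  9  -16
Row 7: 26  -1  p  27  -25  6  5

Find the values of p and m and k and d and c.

The known cells in row 7 total 38, leaving 36 − 38 = -2 for the blank.
The known cells in column 3 total 34, leaving 36 − 34 = 2 for the blank.
The known cells in row 5 total 30, leaving 36 − 30 = 6 for the blank.
The known cells in column 5 total 21, leaving 36 − 21 = 15 for the blank.
The known cells in row 2 total 45, leaving 36 − 45 = -9 for the blank.

p = -2, m = 2, k = 6, d = 15, c = -9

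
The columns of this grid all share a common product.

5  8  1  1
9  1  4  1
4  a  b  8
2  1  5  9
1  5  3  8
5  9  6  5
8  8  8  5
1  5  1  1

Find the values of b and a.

Columns 1 and 4 each multiply to 14400, so every column has product 14400.
Column 3: 1×4×5×3×6×8×1 = 2880, so the missing entry is 14400 ÷ 2880 = 5.
Column 2: 8×1×1×5×9×8×5 = 14400, so the missing entry is 14400 ÷ 14400 = 1.

b = 5, a = 1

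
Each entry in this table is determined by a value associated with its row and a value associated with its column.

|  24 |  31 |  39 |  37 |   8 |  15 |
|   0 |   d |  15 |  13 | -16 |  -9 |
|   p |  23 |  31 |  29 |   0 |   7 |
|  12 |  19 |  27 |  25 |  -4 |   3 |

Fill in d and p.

The difference between any two rows is the same in every column — this is an addition table with the headers hidden.
Row 2 minus row 1 is 13 − 37 = -24, so its entry in column 2 is 31 + (-24) = 7.
Row 3 minus row 1 is 29 − 37 = -8, so its entry in column 1 is 24 + (-8) = 16.

d = 7, p = 16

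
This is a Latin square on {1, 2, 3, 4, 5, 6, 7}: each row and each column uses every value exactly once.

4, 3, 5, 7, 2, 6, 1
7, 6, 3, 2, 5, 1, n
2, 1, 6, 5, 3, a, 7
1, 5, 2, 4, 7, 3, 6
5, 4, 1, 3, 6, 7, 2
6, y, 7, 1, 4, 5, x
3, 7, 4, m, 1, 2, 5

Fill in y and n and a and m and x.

y = 2, n = 4, a = 4, m = 6, x = 3

For row 6, column 2: column 2 already has {1, 3, 4, 5, 6, 7}; that leaves 2.
Cell (7,4): row 7 already has {1, 2, 3, 4, 5, 7} → 6.
Cell (6,7): row 6 already has {1, 2, 4, 5, 6, 7} → 3.
For row 2, column 7: row 2 already has {1, 2, 3, 5, 6, 7}; that leaves 4.
For row 3, column 6: row 3 already has {1, 2, 3, 5, 6, 7}; that leaves 4.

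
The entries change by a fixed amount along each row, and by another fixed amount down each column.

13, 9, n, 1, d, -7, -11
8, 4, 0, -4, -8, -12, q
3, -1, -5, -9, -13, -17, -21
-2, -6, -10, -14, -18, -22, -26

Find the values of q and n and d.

q = -16, n = 5, d = -3

Along each row the entries change by -4 per step; down each column they change by -5.
Row 2: from 8 at column 1, stepping by -4 to column 7 gives -16.
Row 1: from 13 at column 1, stepping by -4 to column 3 gives 5.
Row 1: from 13 at column 1, stepping by -4 to column 5 gives -3.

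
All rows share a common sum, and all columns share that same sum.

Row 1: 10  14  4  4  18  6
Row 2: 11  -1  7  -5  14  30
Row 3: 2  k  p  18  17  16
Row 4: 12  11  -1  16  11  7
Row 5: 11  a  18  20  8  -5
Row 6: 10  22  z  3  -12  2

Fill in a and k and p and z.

Rows 1 and 2 both sum to 56, so that's the common total.
The known cells in row 6 total 25, leaving 56 − 25 = 31 for the blank.
The known cells in row 5 total 52, leaving 56 − 52 = 4 for the blank.
The known cells in column 2 total 50, leaving 56 − 50 = 6 for the blank.
The known cells in row 3 total 59, leaving 56 − 59 = -3 for the blank.

a = 4, k = 6, p = -3, z = 31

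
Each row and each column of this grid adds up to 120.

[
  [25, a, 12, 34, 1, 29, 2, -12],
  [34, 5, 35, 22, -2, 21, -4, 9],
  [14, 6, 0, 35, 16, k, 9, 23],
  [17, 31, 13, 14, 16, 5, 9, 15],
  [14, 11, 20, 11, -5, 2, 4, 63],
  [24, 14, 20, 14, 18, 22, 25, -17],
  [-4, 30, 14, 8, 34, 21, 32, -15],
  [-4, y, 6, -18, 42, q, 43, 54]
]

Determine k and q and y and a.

Row 1: 25 + 12 + 34 + 1 + 29 + 2 − 12 = 91, so its missing entry is 120 − 91 = 29.
Row 3: 14 + 6 + 0 + 35 + 16 + 9 + 23 = 103, so its missing entry is 120 − 103 = 17.
Column 6: 29 + 21 + 17 + 5 + 2 + 22 + 21 = 117, so its missing entry is 120 − 117 = 3.
Row 8: -4 + 6 − 18 + 42 + 3 + 43 + 54 = 126, so its missing entry is 120 − 126 = -6.

k = 17, q = 3, y = -6, a = 29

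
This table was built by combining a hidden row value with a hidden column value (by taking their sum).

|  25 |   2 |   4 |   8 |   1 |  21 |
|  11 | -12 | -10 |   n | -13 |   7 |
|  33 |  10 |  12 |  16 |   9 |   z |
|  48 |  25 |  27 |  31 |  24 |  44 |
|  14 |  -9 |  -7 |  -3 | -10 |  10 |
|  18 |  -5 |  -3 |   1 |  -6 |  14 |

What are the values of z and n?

The difference between any two rows is the same in every column — this is an addition table with the headers hidden.
Row 3 minus row 1 is 10 − 2 = 8, so its entry in column 6 is 21 + 8 = 29.
Row 2 minus row 1 is -12 − 2 = -14, so its entry in column 4 is 8 + (-14) = -6.

z = 29, n = -6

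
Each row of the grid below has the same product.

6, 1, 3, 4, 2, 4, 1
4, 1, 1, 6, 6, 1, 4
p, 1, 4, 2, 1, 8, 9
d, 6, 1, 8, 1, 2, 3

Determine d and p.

d = 2, p = 1

Rows 1 and 2 each multiply to 576, so every row has product 576.
Row 4: 6×1×8×1×2×3 = 288, so the missing entry is 576 ÷ 288 = 2.
Row 3: 1×4×2×1×8×9 = 576, so the missing entry is 576 ÷ 576 = 1.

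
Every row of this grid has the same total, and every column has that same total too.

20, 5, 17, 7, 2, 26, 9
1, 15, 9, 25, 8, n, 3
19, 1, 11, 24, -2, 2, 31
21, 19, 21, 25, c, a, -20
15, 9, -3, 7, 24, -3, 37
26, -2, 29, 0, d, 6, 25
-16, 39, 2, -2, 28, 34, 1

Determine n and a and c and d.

n = 25, a = -4, c = 24, d = 2

Rows 1 and 3 both sum to 86, so that's the common total.
Row 6: 26 − 2 + 29 + 0 + 6 + 25 = 84, so its missing entry is 86 − 84 = 2.
Column 5: 2 + 8 − 2 + 24 + 2 + 28 = 62, so its missing entry is 86 − 62 = 24.
Row 4: 21 + 19 + 21 + 25 + 24 − 20 = 90, so its missing entry is 86 − 90 = -4.
Row 2: 1 + 15 + 9 + 25 + 8 + 3 = 61, so its missing entry is 86 − 61 = 25.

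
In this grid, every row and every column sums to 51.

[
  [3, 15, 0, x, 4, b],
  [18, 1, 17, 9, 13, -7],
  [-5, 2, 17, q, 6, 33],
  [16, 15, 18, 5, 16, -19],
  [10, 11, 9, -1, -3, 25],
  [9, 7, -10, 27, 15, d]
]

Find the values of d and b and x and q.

d = 3, b = 16, x = 13, q = -2

The known cells in row 3 total 53, leaving 51 − 53 = -2 for the blank.
The known cells in row 6 total 48, leaving 51 − 48 = 3 for the blank.
The known cells in column 6 total 35, leaving 51 − 35 = 16 for the blank.
The known cells in row 1 total 38, leaving 51 − 38 = 13 for the blank.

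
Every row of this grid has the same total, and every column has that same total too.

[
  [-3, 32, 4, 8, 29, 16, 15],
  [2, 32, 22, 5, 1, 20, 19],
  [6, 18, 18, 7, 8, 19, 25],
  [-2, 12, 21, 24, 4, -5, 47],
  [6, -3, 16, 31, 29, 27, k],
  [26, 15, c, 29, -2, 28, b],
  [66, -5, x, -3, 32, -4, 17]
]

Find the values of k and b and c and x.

k = -5, b = -17, c = 22, x = -2

Rows 1 and 2 both sum to 101, so that's the common total.
Row 7 has 66 − 5 − 3 + 32 − 4 + 17 = 103; the blank must be 101 − 103 = -2.
Row 5 has 6 − 3 + 16 + 31 + 29 + 27 = 106; the blank must be 101 − 106 = -5.
Column 7 has 15 + 19 + 25 + 47 − 5 + 17 = 118; the blank must be 101 − 118 = -17.
Row 6 has 26 + 15 + 29 − 2 + 28 − 17 = 79; the blank must be 101 − 79 = 22.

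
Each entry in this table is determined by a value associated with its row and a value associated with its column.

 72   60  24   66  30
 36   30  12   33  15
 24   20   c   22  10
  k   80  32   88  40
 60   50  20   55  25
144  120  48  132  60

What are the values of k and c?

k = 96, c = 8

Each row is a constant multiple of every other row — this is a multiplication table with the headers hidden.
Row 4 is 40/30 = 4/3 times row 1, so its entry in column 1 is 72 × 4/3 = 96.
Row 3 is 10/30 = 1/3 times row 1, so its entry in column 3 is 24 × 1/3 = 8.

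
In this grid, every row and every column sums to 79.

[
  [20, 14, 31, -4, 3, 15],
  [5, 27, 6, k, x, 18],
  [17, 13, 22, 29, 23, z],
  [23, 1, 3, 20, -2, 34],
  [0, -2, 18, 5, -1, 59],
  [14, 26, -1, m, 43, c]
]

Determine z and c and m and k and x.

z = -25, c = -22, m = 19, k = 10, x = 13

The known cells in column 5 total 66, leaving 79 − 66 = 13 for the blank.
The known cells in row 3 total 104, leaving 79 − 104 = -25 for the blank.
The known cells in column 6 total 101, leaving 79 − 101 = -22 for the blank.
The known cells in row 6 total 60, leaving 79 − 60 = 19 for the blank.
The known cells in row 2 total 69, leaving 79 − 69 = 10 for the blank.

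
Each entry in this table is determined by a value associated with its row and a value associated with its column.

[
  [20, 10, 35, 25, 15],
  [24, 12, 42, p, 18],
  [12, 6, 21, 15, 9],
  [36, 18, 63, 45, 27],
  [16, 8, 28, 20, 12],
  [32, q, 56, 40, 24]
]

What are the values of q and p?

Each row is a constant multiple of every other row — this is a multiplication table with the headers hidden.
Row 6 is 32/20 = 8/5 times row 1, so its entry in column 2 is 10 × 8/5 = 16.
Row 2 is 24/20 = 6/5 times row 1, so its entry in column 4 is 25 × 6/5 = 30.

q = 16, p = 30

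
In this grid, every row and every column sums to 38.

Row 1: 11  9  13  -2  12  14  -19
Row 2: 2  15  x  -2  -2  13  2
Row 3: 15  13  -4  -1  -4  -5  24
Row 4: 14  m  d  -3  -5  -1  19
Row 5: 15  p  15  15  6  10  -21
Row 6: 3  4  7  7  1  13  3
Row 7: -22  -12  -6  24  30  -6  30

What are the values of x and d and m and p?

x = 10, d = 3, m = 11, p = -2

Row 2: 2 + 15 − 2 − 2 + 13 + 2 = 28, so its missing entry is 38 − 28 = 10.
Column 3: 13 + 10 − 4 + 15 + 7 − 6 = 35, so its missing entry is 38 − 35 = 3.
Row 4: 14 + 3 − 3 − 5 − 1 + 19 = 27, so its missing entry is 38 − 27 = 11.
Row 5: 15 + 15 + 15 + 6 + 10 − 21 = 40, so its missing entry is 38 − 40 = -2.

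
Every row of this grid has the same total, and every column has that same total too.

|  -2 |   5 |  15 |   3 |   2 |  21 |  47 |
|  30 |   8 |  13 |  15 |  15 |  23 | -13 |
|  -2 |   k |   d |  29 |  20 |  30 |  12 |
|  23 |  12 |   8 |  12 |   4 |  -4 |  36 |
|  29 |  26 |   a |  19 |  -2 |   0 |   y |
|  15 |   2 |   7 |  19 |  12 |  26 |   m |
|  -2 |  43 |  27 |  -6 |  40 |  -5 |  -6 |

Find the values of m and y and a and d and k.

m = 10, y = 5, a = 14, d = 7, k = -5

Rows 1 and 2 both sum to 91, so that's the common total.
Column 2 has 5 + 8 + 12 + 26 + 2 + 43 = 96; the blank must be 91 − 96 = -5.
Row 6 has 15 + 2 + 7 + 19 + 12 + 26 = 81; the blank must be 91 − 81 = 10.
Column 7 has 47 − 13 + 12 + 36 + 10 − 6 = 86; the blank must be 91 − 86 = 5.
Row 5 has 29 + 26 + 19 − 2 + 0 + 5 = 77; the blank must be 91 − 77 = 14.
Row 3 has -2 − 5 + 29 + 20 + 30 + 12 = 84; the blank must be 91 − 84 = 7.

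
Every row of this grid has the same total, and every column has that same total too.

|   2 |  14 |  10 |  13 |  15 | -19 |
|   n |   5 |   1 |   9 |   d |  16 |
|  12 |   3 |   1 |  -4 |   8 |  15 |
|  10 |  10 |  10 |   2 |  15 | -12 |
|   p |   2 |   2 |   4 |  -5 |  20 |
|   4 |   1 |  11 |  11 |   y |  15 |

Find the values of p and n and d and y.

p = 12, n = -5, d = 9, y = -7

Rows 1 and 3 both sum to 35, so that's the common total.
Row 6: 4 + 1 + 11 + 11 + 15 = 42, so its missing entry is 35 − 42 = -7.
Row 5: 2 + 2 + 4 − 5 + 20 = 23, so its missing entry is 35 − 23 = 12.
Column 1: 2 + 12 + 10 + 12 + 4 = 40, so its missing entry is 35 − 40 = -5.
Row 2: -5 + 5 + 1 + 9 + 16 = 26, so its missing entry is 35 − 26 = 9.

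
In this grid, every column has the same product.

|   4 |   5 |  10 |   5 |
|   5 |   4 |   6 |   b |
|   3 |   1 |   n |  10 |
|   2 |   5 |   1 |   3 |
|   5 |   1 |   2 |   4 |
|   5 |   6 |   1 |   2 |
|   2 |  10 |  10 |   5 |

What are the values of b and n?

b = 1, n = 5

Columns 1 and 2 each multiply to 6000, so every column has product 6000.
Column 4: 5×10×3×4×2×5 = 6000, so the missing entry is 6000 ÷ 6000 = 1.
Column 3: 10×6×1×2×1×10 = 1200, so the missing entry is 6000 ÷ 1200 = 5.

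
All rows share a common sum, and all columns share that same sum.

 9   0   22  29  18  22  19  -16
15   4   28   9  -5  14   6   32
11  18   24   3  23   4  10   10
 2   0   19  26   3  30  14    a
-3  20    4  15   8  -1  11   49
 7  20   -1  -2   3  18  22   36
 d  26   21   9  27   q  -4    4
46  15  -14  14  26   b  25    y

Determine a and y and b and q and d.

Rows 1 and 2 both sum to 103, so that's the common total.
The known cells in row 4 total 94, leaving 103 − 94 = 9 for the blank.
The known cells in column 8 total 124, leaving 103 − 124 = -21 for the blank.
The known cells in column 1 total 87, leaving 103 − 87 = 16 for the blank.
The known cells in row 7 total 99, leaving 103 − 99 = 4 for the blank.
The known cells in row 8 total 91, leaving 103 − 91 = 12 for the blank.

a = 9, y = -21, b = 12, q = 4, d = 16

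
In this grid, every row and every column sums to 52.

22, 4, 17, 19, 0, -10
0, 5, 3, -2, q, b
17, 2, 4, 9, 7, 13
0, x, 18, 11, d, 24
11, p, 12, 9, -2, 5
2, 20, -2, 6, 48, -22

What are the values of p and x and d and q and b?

The known cells in column 6 total 10, leaving 52 − 10 = 42 for the blank.
The known cells in row 2 total 48, leaving 52 − 48 = 4 for the blank.
The known cells in column 5 total 57, leaving 52 − 57 = -5 for the blank.
The known cells in row 4 total 48, leaving 52 − 48 = 4 for the blank.
The known cells in row 5 total 35, leaving 52 − 35 = 17 for the blank.

p = 17, x = 4, d = -5, q = 4, b = 42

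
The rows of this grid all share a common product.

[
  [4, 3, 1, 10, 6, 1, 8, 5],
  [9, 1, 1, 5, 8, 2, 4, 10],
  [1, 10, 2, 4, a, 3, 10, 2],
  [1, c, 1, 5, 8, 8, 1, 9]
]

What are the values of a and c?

Rows 1 and 2 each multiply to 28800, so every row has product 28800.
Row 3: 1×10×2×4×3×10×2 = 4800, so the missing entry is 28800 ÷ 4800 = 6.
Row 4: 1×1×5×8×8×1×9 = 2880, so the missing entry is 28800 ÷ 2880 = 10.

a = 6, c = 10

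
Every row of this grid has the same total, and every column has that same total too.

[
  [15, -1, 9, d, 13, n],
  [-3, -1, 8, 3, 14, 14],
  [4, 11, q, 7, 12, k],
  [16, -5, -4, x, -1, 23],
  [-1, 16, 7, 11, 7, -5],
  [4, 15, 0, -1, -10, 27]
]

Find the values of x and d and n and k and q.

x = 6, d = 9, n = -10, k = -14, q = 15

Rows 2 and 5 both sum to 35, so that's the common total.
The known cells in row 4 total 29, leaving 35 − 29 = 6 for the blank.
The known cells in column 4 total 26, leaving 35 − 26 = 9 for the blank.
The known cells in row 1 total 45, leaving 35 − 45 = -10 for the blank.
The known cells in column 3 total 20, leaving 35 − 20 = 15 for the blank.
The known cells in row 3 total 49, leaving 35 − 49 = -14 for the blank.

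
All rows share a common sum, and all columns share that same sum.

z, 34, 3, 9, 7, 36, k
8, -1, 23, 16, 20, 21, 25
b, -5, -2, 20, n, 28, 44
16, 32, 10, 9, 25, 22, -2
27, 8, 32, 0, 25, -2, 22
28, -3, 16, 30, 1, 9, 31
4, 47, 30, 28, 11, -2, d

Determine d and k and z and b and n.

Rows 2 and 4 both sum to 112, so that's the common total.
Column 5: 7 + 20 + 25 + 25 + 1 + 11 = 89, so its missing entry is 112 − 89 = 23.
Row 3: -5 − 2 + 20 + 23 + 28 + 44 = 108, so its missing entry is 112 − 108 = 4.
Column 1: 8 + 4 + 16 + 27 + 28 + 4 = 87, so its missing entry is 112 − 87 = 25.
Row 1: 25 + 34 + 3 + 9 + 7 + 36 = 114, so its missing entry is 112 − 114 = -2.
Row 7: 4 + 47 + 30 + 28 + 11 − 2 = 118, so its missing entry is 112 − 118 = -6.

d = -6, k = -2, z = 25, b = 4, n = 23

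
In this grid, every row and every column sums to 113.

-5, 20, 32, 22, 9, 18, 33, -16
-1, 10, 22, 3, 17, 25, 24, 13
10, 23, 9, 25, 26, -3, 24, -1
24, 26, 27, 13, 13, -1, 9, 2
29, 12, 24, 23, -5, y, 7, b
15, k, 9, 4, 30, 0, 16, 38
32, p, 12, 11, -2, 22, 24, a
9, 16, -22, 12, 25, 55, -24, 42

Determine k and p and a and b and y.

Row 6: 15 + 9 + 4 + 30 + 0 + 16 + 38 = 112, so its missing entry is 113 − 112 = 1.
Column 2: 20 + 10 + 23 + 26 + 12 + 1 + 16 = 108, so its missing entry is 113 − 108 = 5.
Row 7: 32 + 5 + 12 + 11 − 2 + 22 + 24 = 104, so its missing entry is 113 − 104 = 9.
Column 6: 18 + 25 − 3 − 1 + 0 + 22 + 55 = 116, so its missing entry is 113 − 116 = -3.
Row 5: 29 + 12 + 24 + 23 − 5 − 3 + 7 = 87, so its missing entry is 113 − 87 = 26.

k = 1, p = 5, a = 9, b = 26, y = -3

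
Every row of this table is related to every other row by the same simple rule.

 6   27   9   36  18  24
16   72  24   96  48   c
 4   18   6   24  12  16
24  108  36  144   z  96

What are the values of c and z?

c = 64, z = 72

Each row is a constant multiple of every other row — this is a multiplication table with the headers hidden.
Row 2 is 24/9 = 8/3 times row 1, so its entry in column 6 is 24 × 8/3 = 64.
Row 4 is 36/9 = 4/1 times row 1, so its entry in column 5 is 18 × 4/1 = 72.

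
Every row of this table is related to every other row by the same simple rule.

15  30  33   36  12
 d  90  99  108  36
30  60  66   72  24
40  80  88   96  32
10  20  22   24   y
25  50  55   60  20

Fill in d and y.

Each row is a constant multiple of every other row — this is a multiplication table with the headers hidden.
Row 2 is 108/36 = 3/1 times row 1, so its entry in column 1 is 15 × 3/1 = 45.
Row 5 is 24/36 = 2/3 times row 1, so its entry in column 5 is 12 × 2/3 = 8.

d = 45, y = 8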